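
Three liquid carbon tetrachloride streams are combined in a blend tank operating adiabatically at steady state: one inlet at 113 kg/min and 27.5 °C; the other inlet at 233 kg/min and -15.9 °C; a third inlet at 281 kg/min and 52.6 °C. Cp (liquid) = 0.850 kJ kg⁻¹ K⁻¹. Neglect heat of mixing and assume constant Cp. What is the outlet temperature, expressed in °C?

Adiabatic, steady state ⇒ Σ ṁᵢCp,ᵢ(T_out − Tᵢ) = 0
Σ ṁᵢCp,ᵢTᵢ = 113×0.850×27.5 + 233×0.850×-15.9 + 281×0.850×52.6 = 12056
Σ ṁᵢCp,ᵢ = 113×0.850 + 233×0.850 + 281×0.850 = 532.95
T_out = 12056 / 532.95 = 22.621 °C

T_out = 22.6 °C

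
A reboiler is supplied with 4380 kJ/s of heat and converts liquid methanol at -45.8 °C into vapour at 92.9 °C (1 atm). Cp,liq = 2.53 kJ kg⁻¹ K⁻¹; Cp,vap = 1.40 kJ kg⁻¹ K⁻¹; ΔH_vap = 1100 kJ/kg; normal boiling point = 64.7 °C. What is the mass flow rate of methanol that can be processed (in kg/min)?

Δh = 2.53×(64.7−-45.8) + 1100 + 1.40×(92.9−64.7) = 1419 kJ/kg
Q = 4380 kJ/s = 4380 kJ/s = 262800 kJ/min
ṁ = Q/Δh = 262800 / 1419 = 185.19 kg/min

ṁ = 185 kg/min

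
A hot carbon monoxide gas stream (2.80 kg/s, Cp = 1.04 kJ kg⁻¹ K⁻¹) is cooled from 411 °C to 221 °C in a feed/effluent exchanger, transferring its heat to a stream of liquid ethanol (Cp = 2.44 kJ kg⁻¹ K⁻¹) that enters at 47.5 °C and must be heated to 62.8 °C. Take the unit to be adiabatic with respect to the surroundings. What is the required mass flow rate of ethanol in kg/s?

Heat released by hot stream: Q = 2.80 × 1.04 × (411 − 221) = 553.28 kJ/s
Energy balance on cold side (adiabatic exchanger): Q = ṁ_c·Cp_c·(T_c,out − T_c,in)
ṁ_c = 553.28 / [2.44 × (62.8 − 47.5)] = 14.821 kg/s

ṁ_c = 14.8 kg/s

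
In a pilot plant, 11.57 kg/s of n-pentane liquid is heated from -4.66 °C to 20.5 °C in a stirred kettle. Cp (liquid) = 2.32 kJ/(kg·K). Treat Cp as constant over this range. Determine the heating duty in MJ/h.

Q = ṁ·Cp·ΔT = 11.57 × 2.32 × (20.5 − -4.66) = 675.35 kJ/s
Heating duty = 2431.3 MJ/h

Q = 2430 MJ/h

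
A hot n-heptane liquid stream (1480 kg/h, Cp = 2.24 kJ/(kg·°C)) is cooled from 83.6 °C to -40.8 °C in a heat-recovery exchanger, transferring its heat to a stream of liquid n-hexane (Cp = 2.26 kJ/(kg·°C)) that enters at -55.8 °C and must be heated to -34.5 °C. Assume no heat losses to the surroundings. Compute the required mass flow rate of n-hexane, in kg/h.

ṁ_c = 8570 kg/h

Heat released by hot stream: Q = 1480 × 2.24 × (83.6 − -40.8) = 412410 kJ/h
Energy balance on cold side (adiabatic exchanger): Q = ṁ_c·Cp_c·(T_c,out − T_c,in)
ṁ_c = 412410 / [2.26 × (-34.5 − -55.8)] = 8567.3 kg/h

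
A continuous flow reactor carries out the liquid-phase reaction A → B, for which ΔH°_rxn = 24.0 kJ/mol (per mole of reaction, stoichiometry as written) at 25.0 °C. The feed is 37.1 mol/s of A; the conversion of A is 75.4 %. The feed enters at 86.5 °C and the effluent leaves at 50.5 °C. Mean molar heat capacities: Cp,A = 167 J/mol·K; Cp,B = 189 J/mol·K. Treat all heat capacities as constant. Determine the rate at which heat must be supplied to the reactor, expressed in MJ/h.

Q_in = 1670 MJ/h

Extent of reaction ξ = 0.754 × 37.1 = 27.973 mol/s
Reaction term: ξ·ΔH°_rxn = 27.973 × 24.0 = 671.36 kJ/s
Sensible, feed 86.5→25 °C: -381.04 kJ/s
Outlet flows (mol/s): A 9.1266, B 27.973
Sensible, products 25→50.5 °C: 173.68 kJ/s
Q = ΔH = 464.01 kJ/s = 464.01 kW
Heat supplied = 1670.4 MJ/h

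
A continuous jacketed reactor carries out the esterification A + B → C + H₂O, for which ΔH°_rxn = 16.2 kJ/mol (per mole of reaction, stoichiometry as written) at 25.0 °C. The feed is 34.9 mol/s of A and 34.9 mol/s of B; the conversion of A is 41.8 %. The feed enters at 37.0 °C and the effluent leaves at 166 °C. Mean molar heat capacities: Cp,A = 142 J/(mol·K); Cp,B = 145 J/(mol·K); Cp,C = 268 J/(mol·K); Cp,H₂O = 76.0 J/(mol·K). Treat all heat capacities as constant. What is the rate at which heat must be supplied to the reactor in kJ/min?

Q_in = 98700 kJ/min

Extent of reaction ξ = 0.418 × 34.9 = 14.588 mol/s
Reaction term: ξ·ΔH°_rxn = 14.588 × 16.2 = 236.33 kJ/s
Sensible, feed 37.0→25 °C: -120.2 kJ/s
Outlet flows (mol/s): A 20.312, B 20.312, C 14.588, H₂O 14.588
Sensible, products 25→166 °C: 1529.5 kJ/s
Q = ΔH = 1645.7 kJ/s = 1645.7 kW
Heat supplied = 98741 kJ/min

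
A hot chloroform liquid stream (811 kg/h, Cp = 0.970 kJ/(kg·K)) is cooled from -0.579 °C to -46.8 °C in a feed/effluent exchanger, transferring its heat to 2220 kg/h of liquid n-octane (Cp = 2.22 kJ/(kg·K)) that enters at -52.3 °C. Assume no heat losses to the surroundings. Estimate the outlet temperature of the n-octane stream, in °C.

Heat released by hot stream: Q = 811 × 0.970 × (-0.579 − -46.8) = 36361 kJ/h
Energy balance on cold side (adiabatic exchanger): Q = ṁ_c·Cp_c·(T_c,out − T_c,in)
T_c,out = -52.3 + 36361/(2220 × 2.22) = -44.922 °C

T_c,out = -44.9 °C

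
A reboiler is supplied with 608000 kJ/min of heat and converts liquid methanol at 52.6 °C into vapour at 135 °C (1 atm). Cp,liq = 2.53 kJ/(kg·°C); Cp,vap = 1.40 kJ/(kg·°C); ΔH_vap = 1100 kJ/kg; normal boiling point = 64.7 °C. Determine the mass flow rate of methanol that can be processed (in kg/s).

Δh = 2.53×(64.7−52.6) + 1100 + 1.40×(135−64.7) = 1229 kJ/kg
Q = 608000 kJ/min = 10133 kJ/s = 10133 kJ/s
ṁ = Q/Δh = 10133 / 1229 = 8.245 kg/s

ṁ = 8.24 kg/s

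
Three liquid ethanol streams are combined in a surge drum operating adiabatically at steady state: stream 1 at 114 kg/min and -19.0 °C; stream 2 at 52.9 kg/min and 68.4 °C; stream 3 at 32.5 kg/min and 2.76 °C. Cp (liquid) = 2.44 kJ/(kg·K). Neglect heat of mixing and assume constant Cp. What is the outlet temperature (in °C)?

T_out = 7.73 °C

No heat crosses the boundary, so H_out = H_in.
Σ ṁᵢCp,ᵢTᵢ = 114×2.44×-19.0 + 52.9×2.44×68.4 + 32.5×2.44×2.76 = 3762.6
Σ ṁᵢCp,ᵢ = 114×2.44 + 52.9×2.44 + 32.5×2.44 = 486.54
T_out = 3762.6 / 486.54 = 7.7335 °C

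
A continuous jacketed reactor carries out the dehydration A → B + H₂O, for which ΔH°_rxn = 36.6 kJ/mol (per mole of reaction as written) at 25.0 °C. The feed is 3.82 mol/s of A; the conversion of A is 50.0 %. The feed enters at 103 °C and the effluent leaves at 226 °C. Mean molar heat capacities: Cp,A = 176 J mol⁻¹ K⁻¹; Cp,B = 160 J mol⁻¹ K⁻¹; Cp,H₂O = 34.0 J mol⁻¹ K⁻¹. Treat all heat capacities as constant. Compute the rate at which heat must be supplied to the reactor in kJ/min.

Q_in = 9570 kJ/min

Extent of reaction ξ = 0.500 × 3.82 = 1.91 mol/s
Reaction term: ξ·ΔH°_rxn = 1.91 × 36.6 = 69.906 kJ/s
Sensible, feed 103→25 °C: -52.441 kJ/s
Outlet flows (mol/s): A 1.91, B 1.91, H₂O 1.91
Sensible, products 25→226 °C: 142.05 kJ/s
Q = ΔH = 159.51 kJ/s = 159.51 kW
Heat supplied = 9570.7 kJ/min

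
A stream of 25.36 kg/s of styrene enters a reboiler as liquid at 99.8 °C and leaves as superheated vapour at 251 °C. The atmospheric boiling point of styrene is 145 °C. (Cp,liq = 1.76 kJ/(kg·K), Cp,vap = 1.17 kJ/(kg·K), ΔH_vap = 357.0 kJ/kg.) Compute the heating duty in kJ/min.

Q = 853000 kJ/min

liquid 99.8→145 °C: 79.552 kJ/kg
vaporisation at 145 °C: 357 kJ/kg
vapour 145→251 °C: 124.02 kJ/kg
Δh = 79.552 + 357 + 124.02 = 560.57 kJ/kg
Q = ṁ·Δh = 25.36 kg/s × 560.57 kJ/kg = 14216 kJ/s
|Q| = 14216 kW = 852970 kJ/min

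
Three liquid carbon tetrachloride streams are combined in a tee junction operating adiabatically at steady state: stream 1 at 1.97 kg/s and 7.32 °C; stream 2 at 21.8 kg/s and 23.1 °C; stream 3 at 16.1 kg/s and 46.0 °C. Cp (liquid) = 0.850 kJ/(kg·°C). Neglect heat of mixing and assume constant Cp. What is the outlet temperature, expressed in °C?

T_out = 31.6 °C

Adiabatic, steady state ⇒ Σ ṁᵢCp,ᵢ(T_out − Tᵢ) = 0
Σ ṁᵢCp,ᵢTᵢ = 1.97×0.850×7.32 + 21.8×0.850×23.1 + 16.1×0.850×46.0 = 1069.8
Σ ṁᵢCp,ᵢ = 1.97×0.850 + 21.8×0.850 + 16.1×0.850 = 33.889
T_out = 1069.8 / 33.889 = 31.568 °C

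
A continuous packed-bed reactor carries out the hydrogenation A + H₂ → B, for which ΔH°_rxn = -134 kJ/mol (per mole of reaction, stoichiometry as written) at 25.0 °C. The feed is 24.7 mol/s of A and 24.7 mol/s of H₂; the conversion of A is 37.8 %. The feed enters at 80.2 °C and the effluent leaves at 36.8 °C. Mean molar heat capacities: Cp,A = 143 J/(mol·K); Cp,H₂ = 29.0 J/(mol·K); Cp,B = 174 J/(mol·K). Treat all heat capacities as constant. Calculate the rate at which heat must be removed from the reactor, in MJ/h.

Extent of reaction ξ = 0.378 × 24.7 = 9.3366 mol/s
Reaction term: ξ·ΔH°_rxn = 9.3366 × -134 = -1251.1 kJ/s
Sensible, feed 80.2→25 °C: -234.51 kJ/s
Outlet flows (mol/s): A 15.363, H₂ 15.363, B 9.3366
Sensible, products 25→36.8 °C: 50.351 kJ/s
Q = ΔH = -1435.3 kJ/s = -1435.3 kW
Heat removed = 5167 MJ/h

Q_out = 5170 MJ/h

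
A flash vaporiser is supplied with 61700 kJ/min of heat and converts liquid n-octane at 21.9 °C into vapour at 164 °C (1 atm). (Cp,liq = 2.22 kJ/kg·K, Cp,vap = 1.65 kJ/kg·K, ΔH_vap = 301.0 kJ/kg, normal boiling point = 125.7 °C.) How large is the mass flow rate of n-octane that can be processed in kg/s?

ṁ = 1.73 kg/s

Δh = 2.22×(125.7−21.9) + 301.0 + 1.65×(164−125.7) = 594.63 kJ/kg
Q = 61700 kJ/min = 1028.3 kJ/s = 1028.3 kJ/s
ṁ = Q/Δh = 1028.3 / 594.63 = 1.7294 kg/s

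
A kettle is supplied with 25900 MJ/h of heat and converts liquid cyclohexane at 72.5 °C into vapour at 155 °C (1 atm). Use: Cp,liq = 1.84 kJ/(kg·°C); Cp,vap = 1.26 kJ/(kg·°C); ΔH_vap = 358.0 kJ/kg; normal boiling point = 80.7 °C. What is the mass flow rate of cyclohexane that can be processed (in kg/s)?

ṁ = 15.4 kg/s

Δh = 1.84×(80.7−72.5) + 358.0 + 1.26×(155−80.7) = 466.71 kJ/kg
Q = 25900 MJ/h = 7194.4 kJ/s = 7194.4 kJ/s
ṁ = Q/Δh = 7194.4 / 466.71 = 15.415 kg/s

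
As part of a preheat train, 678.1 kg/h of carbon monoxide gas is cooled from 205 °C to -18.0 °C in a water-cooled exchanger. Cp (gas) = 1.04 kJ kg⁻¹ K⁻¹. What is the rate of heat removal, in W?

Q_c = 43700 W

Q = ṁ·Cp·ΔT = 678.1 × 1.04 × (-18.0 − 205) = -157260 kJ/h
Converting: 157260 / 3600 s = 43.685 kW
Cooling duty = 43685 W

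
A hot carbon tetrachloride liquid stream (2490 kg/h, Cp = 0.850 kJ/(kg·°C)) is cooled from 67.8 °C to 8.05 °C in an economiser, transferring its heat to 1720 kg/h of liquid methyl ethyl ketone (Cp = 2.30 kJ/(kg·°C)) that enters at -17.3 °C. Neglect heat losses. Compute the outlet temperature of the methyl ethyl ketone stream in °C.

T_c,out = 14.7 °C

Heat released by hot stream: Q = 2490 × 0.850 × (67.8 − 8.05) = 126460 kJ/h
Energy balance on cold side (adiabatic exchanger): Q = ṁ_c·Cp_c·(T_c,out − T_c,in)
T_c,out = -17.3 + 126460/(1720 × 2.30) = 14.667 °C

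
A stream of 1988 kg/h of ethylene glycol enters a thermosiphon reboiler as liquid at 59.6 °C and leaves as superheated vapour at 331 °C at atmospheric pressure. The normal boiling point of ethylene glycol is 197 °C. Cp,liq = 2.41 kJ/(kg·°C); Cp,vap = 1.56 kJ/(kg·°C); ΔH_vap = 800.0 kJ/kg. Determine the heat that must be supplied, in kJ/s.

Q = 740 kJ/s

liquid 59.6→197 °C: 331.13 kJ/kg
vaporisation at 197 °C: 800 kJ/kg
vapour 197→331 °C: 209.04 kJ/kg
Δh = 331.13 + 800 + 209.04 = 1340.2 kJ/kg
Q = ṁ·Δh = 1988 kg/h × 1340.2 kJ/kg = 2.6643e+06 kJ/h
|Q| = 740.07 kW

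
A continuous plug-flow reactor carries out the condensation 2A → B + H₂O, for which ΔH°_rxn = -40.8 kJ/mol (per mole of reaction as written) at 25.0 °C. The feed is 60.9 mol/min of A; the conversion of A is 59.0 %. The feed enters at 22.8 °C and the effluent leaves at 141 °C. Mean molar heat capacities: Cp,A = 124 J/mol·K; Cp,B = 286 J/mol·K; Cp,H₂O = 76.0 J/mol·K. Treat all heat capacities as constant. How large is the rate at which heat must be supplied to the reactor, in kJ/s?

Q_in = 6.62 kJ/s

Extent of reaction ξ = 0.590 × 60.9 / 2 = 17.965 mol/min
Reaction term: ξ·ΔH°_rxn = 17.965 × -40.8 = -732.99 kJ/min
Sensible, feed 22.8→25 °C: 16.614 kJ/min
Outlet flows (mol/min): A 24.969, B 17.965, H₂O 17.965
Sensible, products 25→141 °C: 1113.6 kJ/min
Q = ΔH = 397.18 kJ/min = 6.6197 kW
Heat supplied = 6.6197 kJ/s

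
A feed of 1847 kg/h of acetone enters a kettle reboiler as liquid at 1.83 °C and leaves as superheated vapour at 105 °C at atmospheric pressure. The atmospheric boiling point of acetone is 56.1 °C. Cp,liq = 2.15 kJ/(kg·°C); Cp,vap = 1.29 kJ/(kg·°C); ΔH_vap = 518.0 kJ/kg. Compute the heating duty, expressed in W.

Q = 358000 W

liquid 1.83→56.1 °C: 116.68 kJ/kg
vaporisation at 56.1 °C: 518 kJ/kg
vapour 56.1→105 °C: 63.081 kJ/kg
Δh = 116.68 + 518 + 63.081 = 697.76 kJ/kg
Q = ṁ·Δh = 1847 kg/h × 697.76 kJ/kg = 1.2888e+06 kJ/h
|Q| = 357.99 kW = 357990 W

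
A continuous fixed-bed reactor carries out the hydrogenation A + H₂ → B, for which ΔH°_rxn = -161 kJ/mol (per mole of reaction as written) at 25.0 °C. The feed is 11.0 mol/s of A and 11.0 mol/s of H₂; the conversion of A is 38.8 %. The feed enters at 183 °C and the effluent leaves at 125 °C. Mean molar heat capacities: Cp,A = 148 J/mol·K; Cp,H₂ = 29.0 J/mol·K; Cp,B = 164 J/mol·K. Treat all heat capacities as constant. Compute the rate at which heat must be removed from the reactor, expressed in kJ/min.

Extent of reaction ξ = 0.388 × 11.0 = 4.268 mol/s
Reaction term: ξ·ΔH°_rxn = 4.268 × -161 = -687.15 kJ/s
Sensible, feed 183→25 °C: -307.63 kJ/s
Outlet flows (mol/s): A 6.732, H₂ 6.732, B 4.268
Sensible, products 25→125 °C: 189.15 kJ/s
Q = ΔH = -805.62 kJ/s = -805.62 kW
Heat removed = 48337 kJ/min

Q_out = 48300 kJ/min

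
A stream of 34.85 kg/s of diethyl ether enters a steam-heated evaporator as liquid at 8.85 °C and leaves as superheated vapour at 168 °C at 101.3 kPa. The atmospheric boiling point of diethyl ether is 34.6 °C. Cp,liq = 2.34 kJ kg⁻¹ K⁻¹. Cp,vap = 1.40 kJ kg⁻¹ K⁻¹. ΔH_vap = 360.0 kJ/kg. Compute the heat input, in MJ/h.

liquid 8.85→34.6 °C: 60.255 kJ/kg
vaporisation at 34.6 °C: 360 kJ/kg
vapour 34.6→168 °C: 186.76 kJ/kg
Δh = 60.255 + 360 + 186.76 = 607.01 kJ/kg
Q = ṁ·Δh = 34.85 kg/s × 607.01 kJ/kg = 21154 kJ/s
|Q| = 21154 kW = 76156 MJ/h

Q = 76200 MJ/h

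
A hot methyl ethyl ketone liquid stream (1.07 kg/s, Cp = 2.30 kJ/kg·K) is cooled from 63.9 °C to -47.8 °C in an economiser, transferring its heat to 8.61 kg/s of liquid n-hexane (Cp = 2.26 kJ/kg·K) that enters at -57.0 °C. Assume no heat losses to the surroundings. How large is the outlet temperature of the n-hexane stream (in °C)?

T_c,out = -42.9 °C

Heat released by hot stream: Q = 1.07 × 2.30 × (63.9 − -47.8) = 274.89 kJ/s
Energy balance on cold side (adiabatic exchanger): Q = ṁ_c·Cp_c·(T_c,out − T_c,in)
T_c,out = -57.0 + 274.89/(8.61 × 2.26) = -42.873 °C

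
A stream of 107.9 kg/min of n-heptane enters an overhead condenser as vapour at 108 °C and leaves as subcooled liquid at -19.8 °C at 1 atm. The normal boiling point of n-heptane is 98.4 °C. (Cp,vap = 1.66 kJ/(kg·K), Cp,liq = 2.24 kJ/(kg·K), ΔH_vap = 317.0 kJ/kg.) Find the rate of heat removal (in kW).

vapour 108→98.4 °C: -15.936 kJ/kg
condensation at 98.4 °C: -317 kJ/kg
liquid 98.4→-19.8 °C: -264.77 kJ/kg
Δh = -15.936 + -317 + -264.77 = -597.7 kJ/kg
Q = ṁ·Δh = 107.9 kg/min × -597.7 kJ/kg = -64492 kJ/min
|Q| = 1074.9 kW

Q_c = 1070 kW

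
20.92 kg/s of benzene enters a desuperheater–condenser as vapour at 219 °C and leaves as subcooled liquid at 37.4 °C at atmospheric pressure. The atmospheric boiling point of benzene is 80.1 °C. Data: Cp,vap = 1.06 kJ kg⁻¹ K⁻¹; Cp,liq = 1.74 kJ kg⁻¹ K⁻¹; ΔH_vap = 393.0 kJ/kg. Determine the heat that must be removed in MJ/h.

Q_c = 46300 MJ/h

vapour 219→80.1 °C: -147.23 kJ/kg
condensation at 80.1 °C: -393 kJ/kg
liquid 80.1→37.4 °C: -74.298 kJ/kg
Δh = -147.23 + -393 + -74.298 = -614.53 kJ/kg
Q = ṁ·Δh = 20.92 kg/s × -614.53 kJ/kg = -12856 kJ/s
|Q| = 12856 kW = 46282 MJ/h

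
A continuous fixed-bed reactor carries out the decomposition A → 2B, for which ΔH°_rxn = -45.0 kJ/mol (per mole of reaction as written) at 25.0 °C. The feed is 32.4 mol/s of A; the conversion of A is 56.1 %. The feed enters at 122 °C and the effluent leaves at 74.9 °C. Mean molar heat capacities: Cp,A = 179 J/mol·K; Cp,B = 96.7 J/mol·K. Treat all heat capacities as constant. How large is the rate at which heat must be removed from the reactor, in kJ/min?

Extent of reaction ξ = 0.561 × 32.4 = 18.176 mol/s
Reaction term: ξ·ΔH°_rxn = 18.176 × -45.0 = -817.94 kJ/s
Sensible, feed 122→25 °C: -562.56 kJ/s
Outlet flows (mol/s): A 14.224, B 36.353
Sensible, products 25→74.9 °C: 302.46 kJ/s
Q = ΔH = -1078 kJ/s = -1078 kW
Heat removed = 64682 kJ/min

Q_out = 64700 kJ/min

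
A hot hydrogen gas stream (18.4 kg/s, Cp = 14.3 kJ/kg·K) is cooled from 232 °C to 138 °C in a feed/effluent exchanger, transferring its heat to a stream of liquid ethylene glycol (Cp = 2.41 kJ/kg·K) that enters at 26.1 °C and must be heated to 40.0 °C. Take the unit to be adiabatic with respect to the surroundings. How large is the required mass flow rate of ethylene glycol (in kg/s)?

Heat released by hot stream: Q = 18.4 × 14.3 × (232 − 138) = 24733 kJ/s
Energy balance on cold side (adiabatic exchanger): Q = ṁ_c·Cp_c·(T_c,out − T_c,in)
ṁ_c = 24733 / [2.41 × (40.0 − 26.1)] = 738.33 kg/s

ṁ_c = 738 kg/s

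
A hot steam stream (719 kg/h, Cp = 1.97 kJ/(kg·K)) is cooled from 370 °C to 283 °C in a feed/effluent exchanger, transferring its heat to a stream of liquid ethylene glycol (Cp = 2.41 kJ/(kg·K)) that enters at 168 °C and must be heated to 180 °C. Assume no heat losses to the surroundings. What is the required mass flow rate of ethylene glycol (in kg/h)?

Heat released by hot stream: Q = 719 × 1.97 × (370 − 283) = 123230 kJ/h
Energy balance on cold side (adiabatic exchanger): Q = ṁ_c·Cp_c·(T_c,out − T_c,in)
ṁ_c = 123230 / [2.41 × (180 − 168)] = 4261 kg/h

ṁ_c = 4260 kg/h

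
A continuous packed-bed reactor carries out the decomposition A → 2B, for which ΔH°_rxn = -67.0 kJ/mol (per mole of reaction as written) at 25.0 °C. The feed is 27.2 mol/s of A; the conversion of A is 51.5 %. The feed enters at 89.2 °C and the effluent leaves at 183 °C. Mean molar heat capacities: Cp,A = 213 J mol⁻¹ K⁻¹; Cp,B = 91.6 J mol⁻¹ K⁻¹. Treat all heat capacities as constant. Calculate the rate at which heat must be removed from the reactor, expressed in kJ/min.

Extent of reaction ξ = 0.515 × 27.2 = 14.008 mol/s
Reaction term: ξ·ΔH°_rxn = 14.008 × -67.0 = -938.54 kJ/s
Sensible, feed 89.2→25 °C: -371.95 kJ/s
Outlet flows (mol/s): A 13.192, B 28.016
Sensible, products 25→183 °C: 849.43 kJ/s
Q = ΔH = -461.05 kJ/s = -461.05 kW
Heat removed = 27663 kJ/min

Q_out = 27700 kJ/min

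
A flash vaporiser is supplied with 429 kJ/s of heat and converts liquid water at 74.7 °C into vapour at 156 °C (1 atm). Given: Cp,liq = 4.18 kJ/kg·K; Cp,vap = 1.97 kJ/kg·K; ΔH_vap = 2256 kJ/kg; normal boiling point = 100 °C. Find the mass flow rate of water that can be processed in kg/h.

ṁ = 625 kg/h

Δh = 4.18×(100−74.7) + 2256 + 1.97×(156−100) = 2472.1 kJ/kg
Q = 429 kJ/s = 429 kJ/s = 1.5444e+06 kJ/h
ṁ = Q/Δh = 1.5444e+06 / 2472.1 = 624.74 kg/h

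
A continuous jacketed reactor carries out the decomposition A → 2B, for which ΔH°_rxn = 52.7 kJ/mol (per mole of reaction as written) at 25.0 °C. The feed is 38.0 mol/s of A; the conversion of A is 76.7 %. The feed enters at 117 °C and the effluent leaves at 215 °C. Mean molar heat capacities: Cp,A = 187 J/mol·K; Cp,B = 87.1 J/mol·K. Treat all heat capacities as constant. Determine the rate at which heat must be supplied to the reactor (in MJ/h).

Extent of reaction ξ = 0.767 × 38.0 = 29.146 mol/s
Reaction term: ξ·ΔH°_rxn = 29.146 × 52.7 = 1536 kJ/s
Sensible, feed 117→25 °C: -653.75 kJ/s
Outlet flows (mol/s): A 8.854, B 58.292
Sensible, products 25→215 °C: 1279.3 kJ/s
Q = ΔH = 2161.5 kJ/s = 2161.5 kW
Heat supplied = 7781.4 MJ/h

Q_in = 7780 MJ/h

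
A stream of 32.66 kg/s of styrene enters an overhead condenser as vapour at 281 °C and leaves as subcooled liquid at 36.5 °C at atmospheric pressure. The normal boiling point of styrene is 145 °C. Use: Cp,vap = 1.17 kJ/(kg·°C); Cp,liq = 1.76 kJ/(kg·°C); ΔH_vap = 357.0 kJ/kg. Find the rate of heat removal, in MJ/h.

Q_c = 83100 MJ/h

vapour 281→145 °C: -159.12 kJ/kg
condensation at 145 °C: -357 kJ/kg
liquid 145→36.5 °C: -190.96 kJ/kg
Δh = -159.12 + -357 + -190.96 = -707.08 kJ/kg
Q = ṁ·Δh = 32.66 kg/s × -707.08 kJ/kg = -23093 kJ/s
|Q| = 23093 kW = 83136 MJ/h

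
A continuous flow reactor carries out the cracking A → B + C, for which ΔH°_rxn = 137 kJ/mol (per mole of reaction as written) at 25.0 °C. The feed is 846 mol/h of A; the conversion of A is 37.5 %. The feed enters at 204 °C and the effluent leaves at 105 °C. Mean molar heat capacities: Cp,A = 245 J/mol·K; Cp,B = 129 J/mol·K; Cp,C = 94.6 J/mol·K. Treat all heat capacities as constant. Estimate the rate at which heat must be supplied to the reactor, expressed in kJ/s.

Extent of reaction ξ = 0.375 × 846 = 317.25 mol/h
Reaction term: ξ·ΔH°_rxn = 317.25 × 137 = 43463 kJ/h
Sensible, feed 204→25 °C: -37101 kJ/h
Outlet flows (mol/h): A 528.75, B 317.25, C 317.25
Sensible, products 25→105 °C: 16038 kJ/h
Q = ΔH = 22400 kJ/h = 6.2223 kW
Heat supplied = 6.2223 kJ/s

Q_in = 6.22 kJ/s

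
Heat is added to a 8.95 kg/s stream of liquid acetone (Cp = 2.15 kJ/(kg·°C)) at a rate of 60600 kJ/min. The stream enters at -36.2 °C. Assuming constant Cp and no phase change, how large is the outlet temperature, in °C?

Q = 60600 kJ/min = 1010 kJ/s
ΔT = Q/(ṁ·Cp) = 1010/(8.95×2.15) = 52.488 K
T_out = -36.2 + 52.488 = 16.288 °C

T_out = 16.3 °C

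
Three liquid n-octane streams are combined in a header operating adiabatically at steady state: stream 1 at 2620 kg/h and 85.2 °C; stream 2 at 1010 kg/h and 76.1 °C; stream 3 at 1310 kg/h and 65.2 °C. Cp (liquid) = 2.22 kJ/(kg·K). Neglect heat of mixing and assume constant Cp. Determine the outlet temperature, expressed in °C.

T_out = 78.0 °C

No heat crosses the boundary, so H_out = H_in.
T_out = Σ ṁᵢCp,ᵢTᵢ / Σ ṁᵢCp,ᵢ
      = 855800 / 10967 = 78.036 °C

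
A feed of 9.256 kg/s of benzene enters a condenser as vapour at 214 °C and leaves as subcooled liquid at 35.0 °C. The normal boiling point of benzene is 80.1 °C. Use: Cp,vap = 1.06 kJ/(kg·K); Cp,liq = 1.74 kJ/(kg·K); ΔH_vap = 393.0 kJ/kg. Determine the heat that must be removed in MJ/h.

vapour 214→80.1 °C: -141.93 kJ/kg
condensation at 80.1 °C: -393 kJ/kg
liquid 80.1→35.0 °C: -78.474 kJ/kg
Δh = -141.93 + -393 + -78.474 = -613.41 kJ/kg
Q = ṁ·Δh = 9.256 kg/s × -613.41 kJ/kg = -5677.7 kJ/s
|Q| = 5677.7 kW = 20440 MJ/h

Q_c = 20400 MJ/h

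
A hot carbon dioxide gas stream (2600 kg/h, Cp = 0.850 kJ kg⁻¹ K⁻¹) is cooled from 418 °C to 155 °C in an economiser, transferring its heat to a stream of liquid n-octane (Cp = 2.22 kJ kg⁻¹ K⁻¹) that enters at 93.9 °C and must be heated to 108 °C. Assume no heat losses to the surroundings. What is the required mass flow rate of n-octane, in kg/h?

ṁ_c = 18600 kg/h

Heat released by hot stream: Q = 2600 × 0.850 × (418 − 155) = 581230 kJ/h
Energy balance on cold side (adiabatic exchanger): Q = ṁ_c·Cp_c·(T_c,out − T_c,in)
ṁ_c = 581230 / [2.22 × (108 − 93.9)] = 18568 kg/h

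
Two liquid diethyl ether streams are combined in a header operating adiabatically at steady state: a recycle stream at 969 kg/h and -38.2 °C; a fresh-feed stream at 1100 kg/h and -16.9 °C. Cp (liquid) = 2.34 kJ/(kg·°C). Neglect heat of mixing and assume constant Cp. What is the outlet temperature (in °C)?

T_out = -26.9 °C

No heat crosses the boundary, so H_out = H_in.
Σ ṁᵢCp,ᵢTᵢ = 969×2.34×-38.2 + 1100×2.34×-16.9 = -130120
Σ ṁᵢCp,ᵢ = 969×2.34 + 1100×2.34 = 4841.5
T_out = -130120 / 4841.5 = -26.876 °C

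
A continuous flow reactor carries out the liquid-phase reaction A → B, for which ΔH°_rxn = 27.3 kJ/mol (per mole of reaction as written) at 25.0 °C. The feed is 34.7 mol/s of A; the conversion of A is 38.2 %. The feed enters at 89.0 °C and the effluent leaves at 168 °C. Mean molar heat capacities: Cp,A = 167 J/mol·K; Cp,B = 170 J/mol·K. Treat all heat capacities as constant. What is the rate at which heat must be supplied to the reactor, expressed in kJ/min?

Extent of reaction ξ = 0.382 × 34.7 = 13.255 mol/s
Reaction term: ξ·ΔH°_rxn = 13.255 × 27.3 = 361.87 kJ/s
Sensible, feed 89.0→25 °C: -370.87 kJ/s
Outlet flows (mol/s): A 21.445, B 13.255
Sensible, products 25→168 °C: 834.36 kJ/s
Q = ΔH = 825.36 kJ/s = 825.36 kW
Heat supplied = 49521 kJ/min

Q_in = 49500 kJ/min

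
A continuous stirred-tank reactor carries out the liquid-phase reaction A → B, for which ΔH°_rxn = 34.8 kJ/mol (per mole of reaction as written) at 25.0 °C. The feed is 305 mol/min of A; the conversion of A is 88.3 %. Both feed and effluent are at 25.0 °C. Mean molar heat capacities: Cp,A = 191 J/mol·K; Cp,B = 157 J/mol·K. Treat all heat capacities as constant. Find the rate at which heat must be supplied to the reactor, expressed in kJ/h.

Q_in = 562000 kJ/h

Extent of reaction ξ = 0.883 × 305 = 269.31 mol/min
Reaction term: ξ·ΔH°_rxn = 269.31 × 34.8 = 9372.2 kJ/min
Q = ΔH = 9372.2 kJ/min = 156.2 kW
Heat supplied = 562330 kJ/h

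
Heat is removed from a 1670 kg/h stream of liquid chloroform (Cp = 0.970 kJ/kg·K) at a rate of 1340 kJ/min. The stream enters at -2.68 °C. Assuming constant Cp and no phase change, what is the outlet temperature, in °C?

Q = 1340 kJ/min = 80400 kJ/h
ΔT = Q/(ṁ·Cp) = 80400/(1670×0.970) = 49.633 K
T_out = -2.68 − 49.633 = -52.313 °C

T_out = -52.3 °C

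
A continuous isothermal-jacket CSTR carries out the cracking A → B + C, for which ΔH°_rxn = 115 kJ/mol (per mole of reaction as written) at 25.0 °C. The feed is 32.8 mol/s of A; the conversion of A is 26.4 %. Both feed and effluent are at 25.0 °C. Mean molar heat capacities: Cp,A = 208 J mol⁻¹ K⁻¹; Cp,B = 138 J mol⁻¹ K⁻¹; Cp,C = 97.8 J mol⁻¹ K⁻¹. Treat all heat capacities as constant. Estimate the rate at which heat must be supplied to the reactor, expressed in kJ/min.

Q_in = 59700 kJ/min

Extent of reaction ξ = 0.264 × 32.8 = 8.6592 mol/s
Reaction term: ξ·ΔH°_rxn = 8.6592 × 115 = 995.81 kJ/s
Q = ΔH = 995.81 kJ/s = 995.81 kW
Heat supplied = 59748 kJ/min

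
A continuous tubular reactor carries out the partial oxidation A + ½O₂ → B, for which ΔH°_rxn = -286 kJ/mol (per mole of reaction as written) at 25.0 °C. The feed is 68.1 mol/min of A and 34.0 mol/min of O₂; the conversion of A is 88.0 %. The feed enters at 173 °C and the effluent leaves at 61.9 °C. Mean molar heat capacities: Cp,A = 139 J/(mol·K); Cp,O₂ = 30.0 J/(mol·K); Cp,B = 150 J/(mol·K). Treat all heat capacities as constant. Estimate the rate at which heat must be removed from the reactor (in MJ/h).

Extent of reaction ξ = 0.880 × 68.1 = 59.928 mol/min
Reaction term: ξ·ΔH°_rxn = 59.928 × -286 = -17139 kJ/min
Sensible, feed 173→25 °C: -1551.9 kJ/min
Outlet flows (mol/min): A 8.172, O₂ 4.036, B 59.928
Sensible, products 25→61.9 °C: 378.08 kJ/min
Q = ΔH = -18313 kJ/min = -305.22 kW
Heat removed = 1098.8 MJ/h

Q_out = 1100 MJ/h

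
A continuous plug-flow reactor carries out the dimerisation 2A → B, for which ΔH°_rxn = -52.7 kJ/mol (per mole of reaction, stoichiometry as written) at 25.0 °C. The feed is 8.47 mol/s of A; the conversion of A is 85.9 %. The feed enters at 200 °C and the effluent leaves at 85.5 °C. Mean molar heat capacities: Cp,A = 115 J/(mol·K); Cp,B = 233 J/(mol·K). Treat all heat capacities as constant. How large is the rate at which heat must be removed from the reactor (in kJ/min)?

Q_out = 18200 kJ/min

Extent of reaction ξ = 0.859 × 8.47 / 2 = 3.6379 mol/s
Reaction term: ξ·ΔH°_rxn = 3.6379 × -52.7 = -191.72 kJ/s
Sensible, feed 200→25 °C: -170.46 kJ/s
Outlet flows (mol/s): A 1.1943, B 3.6379
Sensible, products 25→85.5 °C: 59.59 kJ/s
Q = ΔH = -302.58 kJ/s = -302.58 kW
Heat removed = 18155 kJ/min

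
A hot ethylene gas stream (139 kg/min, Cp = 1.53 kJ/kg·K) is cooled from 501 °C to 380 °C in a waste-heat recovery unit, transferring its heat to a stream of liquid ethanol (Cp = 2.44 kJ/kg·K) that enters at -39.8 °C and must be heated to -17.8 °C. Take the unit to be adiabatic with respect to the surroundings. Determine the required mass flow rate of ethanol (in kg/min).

Heat released by hot stream: Q = 139 × 1.53 × (501 − 380) = 25733 kJ/min
Energy balance on cold side (adiabatic exchanger): Q = ṁ_c·Cp_c·(T_c,out − T_c,in)
ṁ_c = 25733 / [2.44 × (-17.8 − -39.8)] = 479.38 kg/min

ṁ_c = 479 kg/min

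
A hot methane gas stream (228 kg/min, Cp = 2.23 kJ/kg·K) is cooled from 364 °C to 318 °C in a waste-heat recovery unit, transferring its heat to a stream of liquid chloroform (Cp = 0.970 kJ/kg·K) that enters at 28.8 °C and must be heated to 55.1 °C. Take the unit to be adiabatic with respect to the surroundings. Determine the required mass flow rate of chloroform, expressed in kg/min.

Heat released by hot stream: Q = 228 × 2.23 × (364 − 318) = 23388 kJ/min
Energy balance on cold side (adiabatic exchanger): Q = ṁ_c·Cp_c·(T_c,out − T_c,in)
ṁ_c = 23388 / [0.970 × (55.1 − 28.8)] = 916.79 kg/min

ṁ_c = 917 kg/min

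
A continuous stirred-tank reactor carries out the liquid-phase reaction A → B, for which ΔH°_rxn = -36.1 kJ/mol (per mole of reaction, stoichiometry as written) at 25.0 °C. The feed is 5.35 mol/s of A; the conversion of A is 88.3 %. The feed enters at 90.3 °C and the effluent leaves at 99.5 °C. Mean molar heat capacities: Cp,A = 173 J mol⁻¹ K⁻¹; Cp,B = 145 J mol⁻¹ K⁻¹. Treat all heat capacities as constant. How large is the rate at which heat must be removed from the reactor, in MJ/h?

Q_out = 619 MJ/h

Extent of reaction ξ = 0.883 × 5.35 = 4.7241 mol/s
Reaction term: ξ·ΔH°_rxn = 4.7241 × -36.1 = -170.54 kJ/s
Sensible, feed 90.3→25 °C: -60.438 kJ/s
Outlet flows (mol/s): A 0.62595, B 4.7241
Sensible, products 25→99.5 °C: 59.099 kJ/s
Q = ΔH = -171.88 kJ/s = -171.88 kW
Heat removed = 618.76 MJ/h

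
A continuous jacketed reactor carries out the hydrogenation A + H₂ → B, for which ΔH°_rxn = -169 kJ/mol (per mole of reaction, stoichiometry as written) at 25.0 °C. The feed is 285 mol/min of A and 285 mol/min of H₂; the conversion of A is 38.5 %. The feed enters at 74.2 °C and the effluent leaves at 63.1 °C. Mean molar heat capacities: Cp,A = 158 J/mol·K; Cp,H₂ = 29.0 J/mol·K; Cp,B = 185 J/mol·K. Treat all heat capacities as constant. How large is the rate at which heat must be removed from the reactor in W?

Extent of reaction ξ = 0.385 × 285 = 109.73 mol/min
Reaction term: ξ·ΔH°_rxn = 109.73 × -169 = -18544 kJ/min
Sensible, feed 74.2→25 °C: -2622.1 kJ/min
Outlet flows (mol/min): A 175.27, H₂ 175.27, B 109.73
Sensible, products 25→63.1 °C: 2022.2 kJ/min
Q = ΔH = -19143 kJ/min = -319.06 kW
Heat removed = 319060 W

Q_out = 319000 W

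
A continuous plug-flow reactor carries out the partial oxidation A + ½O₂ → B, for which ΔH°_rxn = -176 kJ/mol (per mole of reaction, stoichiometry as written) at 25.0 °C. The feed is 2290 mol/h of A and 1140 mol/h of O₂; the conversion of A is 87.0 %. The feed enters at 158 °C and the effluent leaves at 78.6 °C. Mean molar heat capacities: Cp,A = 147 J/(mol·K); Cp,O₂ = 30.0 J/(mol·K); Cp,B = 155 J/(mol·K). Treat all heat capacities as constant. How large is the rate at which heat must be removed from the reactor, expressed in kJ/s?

Q_out = 106 kJ/s

Extent of reaction ξ = 0.870 × 2290 = 1992.3 mol/h
Reaction term: ξ·ΔH°_rxn = 1992.3 × -176 = -350640 kJ/h
Sensible, feed 158→25 °C: -49320 kJ/h
Outlet flows (mol/h): A 297.7, O₂ 143.85, B 1992.3
Sensible, products 25→78.6 °C: 19129 kJ/h
Q = ΔH = -380840 kJ/h = -105.79 kW
Heat removed = 105.79 kJ/s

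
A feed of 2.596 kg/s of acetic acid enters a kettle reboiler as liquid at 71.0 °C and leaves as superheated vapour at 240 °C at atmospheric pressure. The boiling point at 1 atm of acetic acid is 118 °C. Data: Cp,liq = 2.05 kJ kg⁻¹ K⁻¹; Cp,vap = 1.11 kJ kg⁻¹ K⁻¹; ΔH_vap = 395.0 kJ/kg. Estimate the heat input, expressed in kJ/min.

Q = 97600 kJ/min

liquid 71.0→118 °C: 96.35 kJ/kg
vaporisation at 118 °C: 395 kJ/kg
vapour 118→240 °C: 135.42 kJ/kg
Δh = 96.35 + 395 + 135.42 = 626.77 kJ/kg
Q = ṁ·Δh = 2.596 kg/s × 626.77 kJ/kg = 1627.1 kJ/s
|Q| = 1627.1 kW = 97626 kJ/min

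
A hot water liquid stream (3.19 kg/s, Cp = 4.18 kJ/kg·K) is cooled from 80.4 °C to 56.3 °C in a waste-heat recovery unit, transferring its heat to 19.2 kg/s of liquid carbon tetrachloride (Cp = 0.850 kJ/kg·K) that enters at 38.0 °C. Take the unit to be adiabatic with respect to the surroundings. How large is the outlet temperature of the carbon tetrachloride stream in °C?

T_c,out = 57.7 °C

Heat released by hot stream: Q = 3.19 × 4.18 × (80.4 − 56.3) = 321.35 kJ/s
Energy balance on cold side (adiabatic exchanger): Q = ṁ_c·Cp_c·(T_c,out − T_c,in)
T_c,out = 38.0 + 321.35/(19.2 × 0.850) = 57.691 °C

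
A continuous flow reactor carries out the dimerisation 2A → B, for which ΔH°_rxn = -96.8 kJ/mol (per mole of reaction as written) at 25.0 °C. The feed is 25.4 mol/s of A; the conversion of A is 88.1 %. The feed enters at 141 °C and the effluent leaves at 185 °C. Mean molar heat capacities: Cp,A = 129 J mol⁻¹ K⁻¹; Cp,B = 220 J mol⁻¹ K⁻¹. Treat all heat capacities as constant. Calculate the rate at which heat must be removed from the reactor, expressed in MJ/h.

Q_out = 3620 MJ/h

Extent of reaction ξ = 0.881 × 25.4 / 2 = 11.189 mol/s
Reaction term: ξ·ΔH°_rxn = 11.189 × -96.8 = -1083.1 kJ/s
Sensible, feed 141→25 °C: -380.09 kJ/s
Outlet flows (mol/s): A 3.0226, B 11.189
Sensible, products 25→185 °C: 456.23 kJ/s
Q = ΔH = -1006.9 kJ/s = -1006.9 kW
Heat removed = 3624.9 MJ/h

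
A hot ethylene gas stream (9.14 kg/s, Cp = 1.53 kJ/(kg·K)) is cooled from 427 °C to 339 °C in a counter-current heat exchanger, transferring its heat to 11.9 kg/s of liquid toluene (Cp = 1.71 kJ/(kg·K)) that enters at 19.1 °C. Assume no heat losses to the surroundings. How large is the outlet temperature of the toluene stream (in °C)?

T_c,out = 79.6 °C

Heat released by hot stream: Q = 9.14 × 1.53 × (427 − 339) = 1230.6 kJ/s
Energy balance on cold side (adiabatic exchanger): Q = ṁ_c·Cp_c·(T_c,out − T_c,in)
T_c,out = 19.1 + 1230.6/(11.9 × 1.71) = 79.575 °C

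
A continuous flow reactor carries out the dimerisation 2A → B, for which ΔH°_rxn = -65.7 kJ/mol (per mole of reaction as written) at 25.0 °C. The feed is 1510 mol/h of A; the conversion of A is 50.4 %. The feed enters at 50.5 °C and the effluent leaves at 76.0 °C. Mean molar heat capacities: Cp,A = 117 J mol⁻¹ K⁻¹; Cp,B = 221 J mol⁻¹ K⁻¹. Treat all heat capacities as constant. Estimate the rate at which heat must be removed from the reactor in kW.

Extent of reaction ξ = 0.504 × 1510 / 2 = 380.52 mol/h
Reaction term: ξ·ΔH°_rxn = 380.52 × -65.7 = -25000 kJ/h
Sensible, feed 50.5→25 °C: -4505.1 kJ/h
Outlet flows (mol/h): A 748.96, B 380.52
Sensible, products 25→76.0 °C: 8757.9 kJ/h
Q = ΔH = -20747 kJ/h = -5.7632 kW
Heat removed = 5.7632 kW

Q_out = 5.76 kW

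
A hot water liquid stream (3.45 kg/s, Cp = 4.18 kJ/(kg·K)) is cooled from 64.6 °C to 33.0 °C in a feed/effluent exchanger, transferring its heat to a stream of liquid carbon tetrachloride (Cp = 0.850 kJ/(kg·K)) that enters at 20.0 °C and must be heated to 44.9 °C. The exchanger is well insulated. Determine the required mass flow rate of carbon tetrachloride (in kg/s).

Heat released by hot stream: Q = 3.45 × 4.18 × (64.6 − 33.0) = 455.7 kJ/s
Energy balance on cold side (adiabatic exchanger): Q = ṁ_c·Cp_c·(T_c,out − T_c,in)
ṁ_c = 455.7 / [0.850 × (44.9 − 20.0)] = 21.531 kg/s

ṁ_c = 21.5 kg/s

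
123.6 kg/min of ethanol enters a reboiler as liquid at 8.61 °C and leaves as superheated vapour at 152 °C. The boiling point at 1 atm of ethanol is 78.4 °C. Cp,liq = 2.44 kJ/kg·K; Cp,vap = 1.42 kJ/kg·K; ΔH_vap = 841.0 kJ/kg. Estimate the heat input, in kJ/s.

liquid 8.61→78.4 °C: 170.29 kJ/kg
vaporisation at 78.4 °C: 841 kJ/kg
vapour 78.4→152 °C: 104.51 kJ/kg
Δh = 170.29 + 841 + 104.51 = 1115.8 kJ/kg
Q = ṁ·Δh = 123.6 kg/min × 1115.8 kJ/kg = 137910 kJ/min
|Q| = 2298.5 kW

Q = 2300 kJ/s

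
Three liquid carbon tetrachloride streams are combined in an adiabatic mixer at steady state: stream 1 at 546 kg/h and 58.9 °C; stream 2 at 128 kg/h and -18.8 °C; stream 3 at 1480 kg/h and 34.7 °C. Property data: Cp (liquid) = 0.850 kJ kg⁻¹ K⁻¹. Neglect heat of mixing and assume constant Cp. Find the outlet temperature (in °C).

No heat crosses the boundary, so H_out = H_in.
T_out = Σ ṁᵢCp,ᵢTᵢ / Σ ṁᵢCp,ᵢ
      = 68943 / 1830.9 = 37.655 °C

T_out = 37.7 °C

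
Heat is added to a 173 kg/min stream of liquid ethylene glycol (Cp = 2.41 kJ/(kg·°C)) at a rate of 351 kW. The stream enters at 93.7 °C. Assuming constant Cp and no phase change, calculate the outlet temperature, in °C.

T_out = 144 °C

Q = 351 kW = 21060 kJ/min
ΔT = Q/(ṁ·Cp) = 21060/(173×2.41) = 50.512 K
T_out = 93.7 + 50.512 = 144.21 °C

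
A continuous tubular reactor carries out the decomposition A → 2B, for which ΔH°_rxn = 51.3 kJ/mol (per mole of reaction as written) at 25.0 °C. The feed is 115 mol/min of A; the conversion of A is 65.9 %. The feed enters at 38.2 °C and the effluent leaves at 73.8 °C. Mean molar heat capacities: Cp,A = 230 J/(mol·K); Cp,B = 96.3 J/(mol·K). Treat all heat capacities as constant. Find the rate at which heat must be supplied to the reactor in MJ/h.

Extent of reaction ξ = 0.659 × 115 = 75.785 mol/min
Reaction term: ξ·ΔH°_rxn = 75.785 × 51.3 = 3887.8 kJ/min
Sensible, feed 38.2→25 °C: -349.14 kJ/min
Outlet flows (mol/min): A 39.215, B 151.57
Sensible, products 25→73.8 °C: 1152.4 kJ/min
Q = ΔH = 4691.1 kJ/min = 78.185 kW
Heat supplied = 281.46 MJ/h

Q_in = 281 MJ/h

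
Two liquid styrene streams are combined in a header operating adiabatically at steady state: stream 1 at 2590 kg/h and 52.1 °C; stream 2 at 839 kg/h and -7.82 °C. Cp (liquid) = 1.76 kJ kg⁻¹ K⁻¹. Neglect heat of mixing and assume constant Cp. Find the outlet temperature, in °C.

No heat crosses the boundary, so H_out = H_in.
T_out = Σ ṁᵢCp,ᵢTᵢ / Σ ṁᵢCp,ᵢ
      = 225950 / 6035 = 37.439 °C

T_out = 37.4 °C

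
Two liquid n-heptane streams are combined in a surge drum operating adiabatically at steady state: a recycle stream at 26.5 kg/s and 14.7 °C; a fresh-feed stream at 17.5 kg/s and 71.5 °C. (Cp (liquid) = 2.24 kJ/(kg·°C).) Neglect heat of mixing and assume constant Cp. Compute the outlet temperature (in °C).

T_out = 37.3 °C

No heat crosses the boundary, so H_out = H_in.
Σ ṁᵢCp,ᵢTᵢ = 26.5×2.24×14.7 + 17.5×2.24×71.5 = 3675.4
Σ ṁᵢCp,ᵢ = 26.5×2.24 + 17.5×2.24 = 98.56
T_out = 3675.4 / 98.56 = 37.291 °C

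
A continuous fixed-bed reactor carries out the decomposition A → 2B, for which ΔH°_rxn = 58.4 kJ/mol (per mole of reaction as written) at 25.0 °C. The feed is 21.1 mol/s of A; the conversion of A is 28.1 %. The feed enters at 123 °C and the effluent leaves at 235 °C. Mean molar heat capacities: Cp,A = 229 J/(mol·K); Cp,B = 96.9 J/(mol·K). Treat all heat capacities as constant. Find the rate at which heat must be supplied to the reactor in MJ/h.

Extent of reaction ξ = 0.281 × 21.1 = 5.9291 mol/s
Reaction term: ξ·ΔH°_rxn = 5.9291 × 58.4 = 346.26 kJ/s
Sensible, feed 123→25 °C: -473.53 kJ/s
Outlet flows (mol/s): A 15.171, B 11.858
Sensible, products 25→235 °C: 970.87 kJ/s
Q = ΔH = 843.6 kJ/s = 843.6 kW
Heat supplied = 3037 MJ/h

Q_in = 3040 MJ/h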